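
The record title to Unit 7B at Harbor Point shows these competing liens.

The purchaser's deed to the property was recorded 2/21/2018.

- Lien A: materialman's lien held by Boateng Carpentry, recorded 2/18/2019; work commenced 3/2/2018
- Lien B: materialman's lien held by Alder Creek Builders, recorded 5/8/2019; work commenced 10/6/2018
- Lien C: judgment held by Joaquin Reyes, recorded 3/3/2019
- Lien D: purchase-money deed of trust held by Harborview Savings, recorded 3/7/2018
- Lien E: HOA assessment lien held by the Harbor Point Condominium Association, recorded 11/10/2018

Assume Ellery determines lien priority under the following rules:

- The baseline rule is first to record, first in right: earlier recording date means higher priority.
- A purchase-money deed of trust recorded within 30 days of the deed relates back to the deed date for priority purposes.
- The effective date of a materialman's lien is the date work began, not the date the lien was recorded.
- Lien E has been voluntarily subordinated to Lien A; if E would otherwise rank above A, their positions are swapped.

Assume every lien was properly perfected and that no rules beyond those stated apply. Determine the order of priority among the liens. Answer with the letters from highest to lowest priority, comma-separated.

Adjusting effective dates: A relates back to 3/2/2018 (work commenced); B relates back to 10/6/2018 (work commenced); D was recorded within the 30-day window, so its effective date is the deed date 2/21/2018.
By effective date: D (2/21/2018), A (3/2/2018), B (10/6/2018), E (11/10/2018), C (3/3/2019).
E is already junior to A, so the subordination agreement changes nothing.

D, A, B, E, C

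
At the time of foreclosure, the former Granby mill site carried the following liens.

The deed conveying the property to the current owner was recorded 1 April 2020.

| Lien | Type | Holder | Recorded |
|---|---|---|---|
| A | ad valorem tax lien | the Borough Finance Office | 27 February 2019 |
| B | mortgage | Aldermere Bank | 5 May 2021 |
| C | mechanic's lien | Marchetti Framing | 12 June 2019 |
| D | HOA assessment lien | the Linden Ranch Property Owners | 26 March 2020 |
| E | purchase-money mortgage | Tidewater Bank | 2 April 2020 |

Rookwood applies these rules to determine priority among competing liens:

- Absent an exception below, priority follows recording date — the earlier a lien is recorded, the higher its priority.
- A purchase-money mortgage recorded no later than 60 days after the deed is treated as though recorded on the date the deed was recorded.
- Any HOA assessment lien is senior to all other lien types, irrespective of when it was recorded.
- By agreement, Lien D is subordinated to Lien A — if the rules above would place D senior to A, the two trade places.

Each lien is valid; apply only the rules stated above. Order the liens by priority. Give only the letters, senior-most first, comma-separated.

Effective dates: E's effective date is the deed date, 1 April 2020.
D is an HOA assessment lien and takes priority over every other lien.
The other liens, earliest effective date first: A (27 February 2019), C (12 June 2019), E (1 April 2020), B (5 May 2021).
D would otherwise be senior to A, so under the subordination agreement D and A exchange positions.

A, D, C, E, B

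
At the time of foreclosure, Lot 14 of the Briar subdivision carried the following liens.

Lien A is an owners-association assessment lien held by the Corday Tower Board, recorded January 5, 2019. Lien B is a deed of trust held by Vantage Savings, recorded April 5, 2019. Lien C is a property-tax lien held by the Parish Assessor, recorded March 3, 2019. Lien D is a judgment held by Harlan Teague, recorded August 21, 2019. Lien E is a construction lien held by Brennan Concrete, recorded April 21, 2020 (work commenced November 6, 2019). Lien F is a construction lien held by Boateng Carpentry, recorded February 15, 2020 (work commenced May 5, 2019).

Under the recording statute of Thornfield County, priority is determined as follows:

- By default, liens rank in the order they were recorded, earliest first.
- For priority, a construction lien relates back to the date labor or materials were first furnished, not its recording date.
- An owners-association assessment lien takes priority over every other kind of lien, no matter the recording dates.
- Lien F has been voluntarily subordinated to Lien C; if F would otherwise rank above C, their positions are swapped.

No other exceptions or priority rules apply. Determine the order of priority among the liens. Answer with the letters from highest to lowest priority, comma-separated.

First, effective dates: E relates back to November 6, 2019 (work commenced); F's effective date is May 5, 2019, when work began.
As an owners-association assessment lien, A is senior to every other lien.
Remaining liens by effective date: C (March 3, 2019), B (April 5, 2019), F (May 5, 2019), D (August 21, 2019), E (November 6, 2019).
Since F is not senior to C, the subordination leaves the order unchanged.

A, C, B, F, D, E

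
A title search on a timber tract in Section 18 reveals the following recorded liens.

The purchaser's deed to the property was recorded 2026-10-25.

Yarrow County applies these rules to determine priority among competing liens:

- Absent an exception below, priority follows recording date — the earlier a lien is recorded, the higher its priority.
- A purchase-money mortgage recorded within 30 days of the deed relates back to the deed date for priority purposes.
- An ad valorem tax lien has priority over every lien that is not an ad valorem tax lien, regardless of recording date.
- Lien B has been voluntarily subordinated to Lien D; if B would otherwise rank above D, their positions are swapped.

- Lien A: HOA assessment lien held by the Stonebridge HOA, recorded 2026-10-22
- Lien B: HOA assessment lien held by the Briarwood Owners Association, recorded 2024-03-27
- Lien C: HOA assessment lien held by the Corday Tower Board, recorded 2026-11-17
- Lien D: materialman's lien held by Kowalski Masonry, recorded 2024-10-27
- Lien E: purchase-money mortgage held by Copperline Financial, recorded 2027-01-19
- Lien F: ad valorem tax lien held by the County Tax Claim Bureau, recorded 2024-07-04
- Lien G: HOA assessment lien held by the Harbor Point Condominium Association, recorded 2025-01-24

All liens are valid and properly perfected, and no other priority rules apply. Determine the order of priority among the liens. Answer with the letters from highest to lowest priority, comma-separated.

F, D, B, G, A, C, E

Effective dates: E was recorded 86 days after the deed, outside the 30-day window, so it keeps its recording date.
F is an ad valorem tax lien, so it outranks all other liens regardless of date.
Remaining liens by effective date: B (2024-03-27), D (2024-10-27), G (2025-01-24), A (2026-10-22), C (2026-11-17), E (2027-01-19).
The subordination applies — B was senior to D — so B and D swap.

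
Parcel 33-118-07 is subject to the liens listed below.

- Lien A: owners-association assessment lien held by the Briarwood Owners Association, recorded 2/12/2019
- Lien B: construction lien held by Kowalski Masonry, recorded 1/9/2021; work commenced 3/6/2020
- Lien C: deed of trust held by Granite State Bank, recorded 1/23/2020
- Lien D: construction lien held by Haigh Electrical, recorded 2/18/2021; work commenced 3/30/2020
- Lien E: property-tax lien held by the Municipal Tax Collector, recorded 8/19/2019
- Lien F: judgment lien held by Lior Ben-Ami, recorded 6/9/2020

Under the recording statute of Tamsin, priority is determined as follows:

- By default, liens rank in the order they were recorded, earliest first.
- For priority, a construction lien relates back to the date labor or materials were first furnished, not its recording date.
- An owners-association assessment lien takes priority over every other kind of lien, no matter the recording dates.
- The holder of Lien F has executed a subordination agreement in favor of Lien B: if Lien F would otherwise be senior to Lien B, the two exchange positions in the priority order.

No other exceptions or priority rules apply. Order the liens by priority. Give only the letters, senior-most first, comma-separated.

Effective dates: B relates back to 3/6/2020 (work commenced); D is treated as recorded 3/30/2020, the work-commencement date.
As an owners-association assessment lien, A is senior to every other lien.
The other liens, earliest effective date first: E (8/19/2019), C (1/23/2020), B (3/6/2020), D (3/30/2020), F (6/9/2020).
F is already junior to B, so the subordination agreement changes nothing.

A, E, C, B, D, F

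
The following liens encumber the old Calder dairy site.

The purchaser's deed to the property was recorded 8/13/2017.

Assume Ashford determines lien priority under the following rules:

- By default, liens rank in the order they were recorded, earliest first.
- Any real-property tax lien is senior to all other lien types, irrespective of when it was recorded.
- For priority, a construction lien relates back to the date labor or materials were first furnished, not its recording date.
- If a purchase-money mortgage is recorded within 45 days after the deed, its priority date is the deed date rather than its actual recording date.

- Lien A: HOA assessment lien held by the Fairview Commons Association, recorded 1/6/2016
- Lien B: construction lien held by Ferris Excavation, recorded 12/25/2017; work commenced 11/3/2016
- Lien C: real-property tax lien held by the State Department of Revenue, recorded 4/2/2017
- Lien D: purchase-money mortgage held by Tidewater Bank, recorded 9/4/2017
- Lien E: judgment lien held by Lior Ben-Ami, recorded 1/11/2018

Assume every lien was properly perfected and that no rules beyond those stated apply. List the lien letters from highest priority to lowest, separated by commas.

C, A, B, D, E

Adjusting effective dates: B's effective date is 11/3/2016, when work began; D relates back to the deed date 8/13/2017.
As a real-property tax lien, C is senior to every other lien.
Ordering the rest by effective date: A (1/6/2016), B (11/3/2016), D (8/13/2017), E (1/11/2018).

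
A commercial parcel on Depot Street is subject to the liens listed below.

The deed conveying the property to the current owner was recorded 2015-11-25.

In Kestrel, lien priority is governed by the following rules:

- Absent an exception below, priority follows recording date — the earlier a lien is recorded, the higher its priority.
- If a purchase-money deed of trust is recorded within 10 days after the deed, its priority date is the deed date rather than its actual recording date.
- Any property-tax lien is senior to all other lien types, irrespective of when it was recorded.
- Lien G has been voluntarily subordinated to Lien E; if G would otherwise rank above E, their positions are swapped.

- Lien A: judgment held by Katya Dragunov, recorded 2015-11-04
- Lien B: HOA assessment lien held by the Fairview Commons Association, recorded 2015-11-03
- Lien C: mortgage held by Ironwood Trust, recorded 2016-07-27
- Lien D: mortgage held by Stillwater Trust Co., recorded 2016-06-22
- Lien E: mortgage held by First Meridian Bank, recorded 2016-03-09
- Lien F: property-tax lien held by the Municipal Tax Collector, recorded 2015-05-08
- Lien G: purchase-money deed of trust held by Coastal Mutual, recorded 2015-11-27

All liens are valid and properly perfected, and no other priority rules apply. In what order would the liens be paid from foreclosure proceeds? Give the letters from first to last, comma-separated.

F, B, A, E, G, D, C

Effective dates: G was recorded within the 10-day window, so its effective date is the deed date 2015-11-25.
F is a property-tax lien, so it outranks all other liens regardless of date.
Ordering the rest by effective date: B (2015-11-03), A (2015-11-04), G (2015-11-25), E (2016-03-09), D (2016-06-22), C (2016-07-27).
Because G would otherwise rank above E, the subordination swaps them.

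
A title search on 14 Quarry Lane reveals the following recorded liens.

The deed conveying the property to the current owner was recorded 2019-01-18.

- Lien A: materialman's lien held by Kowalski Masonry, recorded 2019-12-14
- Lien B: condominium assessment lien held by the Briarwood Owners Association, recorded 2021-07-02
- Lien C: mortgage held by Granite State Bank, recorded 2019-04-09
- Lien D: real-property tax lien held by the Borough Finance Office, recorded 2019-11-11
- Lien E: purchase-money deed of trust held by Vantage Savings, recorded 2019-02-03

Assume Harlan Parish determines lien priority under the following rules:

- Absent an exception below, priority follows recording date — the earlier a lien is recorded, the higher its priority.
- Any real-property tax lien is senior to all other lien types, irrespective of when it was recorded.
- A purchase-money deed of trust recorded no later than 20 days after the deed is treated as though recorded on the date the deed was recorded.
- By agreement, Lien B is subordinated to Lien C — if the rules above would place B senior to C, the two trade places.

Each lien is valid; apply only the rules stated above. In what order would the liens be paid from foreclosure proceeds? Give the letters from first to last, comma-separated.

Effective dates after the stated exceptions: E was recorded within the 20-day window, so its effective date is the deed date 2019-01-18.
D is a real-property tax lien, so it outranks all other liens regardless of date.
The other liens, earliest effective date first: E (2019-01-18), C (2019-04-09), A (2019-12-14), B (2021-07-02).
B already ranks below C; the subordination has no effect.

D, E, C, A, B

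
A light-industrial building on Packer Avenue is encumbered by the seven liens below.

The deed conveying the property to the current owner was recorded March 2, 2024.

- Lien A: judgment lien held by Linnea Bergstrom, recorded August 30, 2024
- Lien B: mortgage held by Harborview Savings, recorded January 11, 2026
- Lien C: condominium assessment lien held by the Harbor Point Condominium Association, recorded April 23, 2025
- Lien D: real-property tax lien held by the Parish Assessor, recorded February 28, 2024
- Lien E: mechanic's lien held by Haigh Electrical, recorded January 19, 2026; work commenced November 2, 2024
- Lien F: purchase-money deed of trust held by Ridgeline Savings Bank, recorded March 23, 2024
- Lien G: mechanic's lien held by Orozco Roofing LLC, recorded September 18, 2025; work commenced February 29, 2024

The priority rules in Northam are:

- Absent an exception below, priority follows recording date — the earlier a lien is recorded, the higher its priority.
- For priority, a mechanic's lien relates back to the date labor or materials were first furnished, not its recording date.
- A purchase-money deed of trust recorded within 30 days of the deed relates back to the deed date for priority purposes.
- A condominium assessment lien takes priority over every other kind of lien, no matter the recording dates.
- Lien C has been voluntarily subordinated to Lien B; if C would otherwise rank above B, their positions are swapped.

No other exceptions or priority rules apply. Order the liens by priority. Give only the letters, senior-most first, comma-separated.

B, D, G, F, A, E, C

Effective dates: E's effective date is November 2, 2024, when work began; F's effective date is the deed date, March 2, 2024; G relates back to February 29, 2024 (work commenced).
C is a condominium assessment lien, so it outranks all other liens regardless of date.
Among the remaining liens, by effective date: D (February 28, 2024), G (February 29, 2024), F (March 2, 2024), A (August 30, 2024), E (November 2, 2024), B (January 11, 2026).
The subordination applies — C was senior to B — so C and B swap.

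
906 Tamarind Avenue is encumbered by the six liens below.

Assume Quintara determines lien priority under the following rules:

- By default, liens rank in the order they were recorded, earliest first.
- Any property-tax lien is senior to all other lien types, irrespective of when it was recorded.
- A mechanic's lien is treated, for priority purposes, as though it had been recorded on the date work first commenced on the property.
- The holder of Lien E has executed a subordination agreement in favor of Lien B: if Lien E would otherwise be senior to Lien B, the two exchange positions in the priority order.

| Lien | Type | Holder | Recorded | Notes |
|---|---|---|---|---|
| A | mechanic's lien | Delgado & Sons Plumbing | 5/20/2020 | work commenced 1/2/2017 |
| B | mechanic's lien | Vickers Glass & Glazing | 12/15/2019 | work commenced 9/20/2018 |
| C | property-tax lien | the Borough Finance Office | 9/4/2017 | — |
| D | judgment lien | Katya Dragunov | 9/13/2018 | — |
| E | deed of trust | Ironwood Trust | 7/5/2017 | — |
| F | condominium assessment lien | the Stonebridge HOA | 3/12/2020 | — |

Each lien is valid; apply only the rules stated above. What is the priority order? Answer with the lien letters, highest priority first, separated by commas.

C, A, B, D, E, F

Effective dates after the stated exceptions: A relates back to 1/2/2017 (work commenced); B relates back to 9/20/2018 (work commenced).
C is a property-tax lien, so it outranks all other liens regardless of date.
Remaining liens by effective date: A (1/2/2017), E (7/5/2017), D (9/13/2018), B (9/20/2018), F (3/12/2020).
E is senior to B before the subordination, so the two trade places.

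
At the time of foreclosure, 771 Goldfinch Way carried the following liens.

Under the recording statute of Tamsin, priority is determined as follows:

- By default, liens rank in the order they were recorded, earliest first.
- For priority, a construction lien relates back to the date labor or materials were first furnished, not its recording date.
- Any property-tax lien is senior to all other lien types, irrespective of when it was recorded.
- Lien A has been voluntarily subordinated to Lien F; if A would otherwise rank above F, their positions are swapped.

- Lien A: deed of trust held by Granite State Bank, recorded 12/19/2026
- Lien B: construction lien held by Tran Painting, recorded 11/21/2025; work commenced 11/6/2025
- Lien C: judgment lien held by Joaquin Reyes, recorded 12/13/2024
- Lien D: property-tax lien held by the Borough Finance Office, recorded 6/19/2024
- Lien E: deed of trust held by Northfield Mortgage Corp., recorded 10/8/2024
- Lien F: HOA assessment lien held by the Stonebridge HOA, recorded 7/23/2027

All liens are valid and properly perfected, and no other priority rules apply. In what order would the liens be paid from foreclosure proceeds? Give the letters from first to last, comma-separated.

First, effective dates: B relates back to 11/6/2025 (work commenced).
D is a property-tax lien, so it outranks all other liens regardless of date.
Remaining liens by effective date: E (10/8/2024), C (12/13/2024), B (11/6/2025), A (12/19/2026), F (7/23/2027).
A would otherwise be senior to F, so under the subordination agreement A and F exchange positions.

D, E, C, B, F, A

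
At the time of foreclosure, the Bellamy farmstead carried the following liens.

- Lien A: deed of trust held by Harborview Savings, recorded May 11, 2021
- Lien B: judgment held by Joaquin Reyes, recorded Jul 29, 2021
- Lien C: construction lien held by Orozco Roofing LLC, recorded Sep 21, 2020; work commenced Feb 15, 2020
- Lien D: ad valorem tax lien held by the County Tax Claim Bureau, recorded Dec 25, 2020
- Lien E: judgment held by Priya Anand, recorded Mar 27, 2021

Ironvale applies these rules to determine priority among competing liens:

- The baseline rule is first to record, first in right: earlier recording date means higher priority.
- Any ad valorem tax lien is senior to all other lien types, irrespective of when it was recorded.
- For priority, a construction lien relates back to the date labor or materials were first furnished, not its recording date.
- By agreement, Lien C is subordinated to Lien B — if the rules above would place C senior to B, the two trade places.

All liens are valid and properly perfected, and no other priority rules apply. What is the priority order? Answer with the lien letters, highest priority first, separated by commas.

Adjusting effective dates: C relates back to Feb 15, 2020 (work commenced).
D is an ad valorem tax lien and takes priority over every other lien.
Among the remaining liens, by effective date: C (Feb 15, 2020), E (Mar 27, 2021), A (May 11, 2021), B (Jul 29, 2021).
Because C would otherwise rank above B, the subordination swaps them.

D, B, E, A, C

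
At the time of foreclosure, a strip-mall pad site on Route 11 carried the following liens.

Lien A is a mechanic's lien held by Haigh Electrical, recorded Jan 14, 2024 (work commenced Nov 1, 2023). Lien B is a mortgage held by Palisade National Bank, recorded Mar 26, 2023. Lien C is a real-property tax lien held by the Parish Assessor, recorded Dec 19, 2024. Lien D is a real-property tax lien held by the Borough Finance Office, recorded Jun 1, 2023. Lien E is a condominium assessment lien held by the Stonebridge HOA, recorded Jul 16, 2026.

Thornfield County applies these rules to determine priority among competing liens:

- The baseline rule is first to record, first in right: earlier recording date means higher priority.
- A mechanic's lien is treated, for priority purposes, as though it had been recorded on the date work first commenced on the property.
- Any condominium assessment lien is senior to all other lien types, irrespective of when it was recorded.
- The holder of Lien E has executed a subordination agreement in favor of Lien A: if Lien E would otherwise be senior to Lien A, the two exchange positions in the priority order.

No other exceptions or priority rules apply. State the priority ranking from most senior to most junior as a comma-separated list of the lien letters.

Adjusting effective dates: A relates back to Nov 1, 2023 (work commenced).
E, as a condominium assessment lien, has superpriority and ranks first.
Remaining liens by effective date: B (Mar 26, 2023), D (Jun 1, 2023), A (Nov 1, 2023), C (Dec 19, 2024).
E is senior to A before the subordination, so the two trade places.

A, B, D, E, C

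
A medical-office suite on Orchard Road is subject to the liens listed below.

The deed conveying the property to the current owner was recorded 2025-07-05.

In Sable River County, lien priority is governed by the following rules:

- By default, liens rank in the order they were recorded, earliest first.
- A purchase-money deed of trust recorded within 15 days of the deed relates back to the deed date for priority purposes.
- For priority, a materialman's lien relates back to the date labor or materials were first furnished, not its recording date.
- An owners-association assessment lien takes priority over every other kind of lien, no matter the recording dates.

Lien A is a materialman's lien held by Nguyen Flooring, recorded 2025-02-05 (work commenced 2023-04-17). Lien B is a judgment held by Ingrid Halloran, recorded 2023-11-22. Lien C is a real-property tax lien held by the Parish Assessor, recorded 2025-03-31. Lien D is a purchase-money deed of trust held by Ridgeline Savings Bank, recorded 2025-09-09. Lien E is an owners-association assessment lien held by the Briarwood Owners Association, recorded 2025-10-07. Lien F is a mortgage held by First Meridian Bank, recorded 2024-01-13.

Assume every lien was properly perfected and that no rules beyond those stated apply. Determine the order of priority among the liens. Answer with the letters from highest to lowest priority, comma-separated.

Adjusting effective dates: A's effective date is 2023-04-17, when work began; D missed the 15-day window (66 days after the deed), so its recording date stands.
As an owners-association assessment lien, E is senior to every other lien.
The other liens, earliest effective date first: A (2023-04-17), B (2023-11-22), F (2024-01-13), C (2025-03-31), D (2025-09-09).

E, A, B, F, C, D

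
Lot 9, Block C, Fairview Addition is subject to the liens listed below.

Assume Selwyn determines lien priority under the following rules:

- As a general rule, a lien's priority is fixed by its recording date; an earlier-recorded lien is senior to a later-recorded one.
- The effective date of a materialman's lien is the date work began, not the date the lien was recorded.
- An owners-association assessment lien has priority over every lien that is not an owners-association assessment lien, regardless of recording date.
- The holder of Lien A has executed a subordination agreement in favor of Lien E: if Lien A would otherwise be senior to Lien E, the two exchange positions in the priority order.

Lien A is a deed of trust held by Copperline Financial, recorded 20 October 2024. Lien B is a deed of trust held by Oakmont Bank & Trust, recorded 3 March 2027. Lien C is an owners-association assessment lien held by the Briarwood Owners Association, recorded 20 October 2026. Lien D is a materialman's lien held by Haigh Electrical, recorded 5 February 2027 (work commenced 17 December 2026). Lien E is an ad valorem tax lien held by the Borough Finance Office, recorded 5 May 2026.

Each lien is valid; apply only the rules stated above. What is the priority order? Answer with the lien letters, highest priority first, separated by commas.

First, effective dates: D is treated as recorded 17 December 2026, the work-commencement date.
C is an owners-association assessment lien and takes priority over every other lien.
Among the remaining liens, by effective date: A (20 October 2024), E (5 May 2026), D (17 December 2026), B (3 March 2027).
The subordination applies — A was senior to E — so A and E swap.

C, E, A, D, B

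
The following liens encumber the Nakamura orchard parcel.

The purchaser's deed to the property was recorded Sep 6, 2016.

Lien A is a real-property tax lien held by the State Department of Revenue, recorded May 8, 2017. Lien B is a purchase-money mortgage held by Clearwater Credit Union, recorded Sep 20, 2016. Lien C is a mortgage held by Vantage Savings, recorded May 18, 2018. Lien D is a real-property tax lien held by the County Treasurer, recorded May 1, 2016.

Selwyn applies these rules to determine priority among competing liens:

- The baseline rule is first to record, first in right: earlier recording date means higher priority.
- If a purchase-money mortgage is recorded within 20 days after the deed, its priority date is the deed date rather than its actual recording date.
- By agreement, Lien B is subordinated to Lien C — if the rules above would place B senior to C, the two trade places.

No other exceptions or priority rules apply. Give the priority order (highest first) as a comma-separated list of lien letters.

D, C, A, B

Effective dates after the stated exceptions: B was recorded within the 20-day window, so its effective date is the deed date Sep 6, 2016.
By effective date, earliest first: D (May 1, 2016), B (Sep 6, 2016), A (May 8, 2017), C (May 18, 2018).
The subordination applies — B was senior to C — so B and C swap.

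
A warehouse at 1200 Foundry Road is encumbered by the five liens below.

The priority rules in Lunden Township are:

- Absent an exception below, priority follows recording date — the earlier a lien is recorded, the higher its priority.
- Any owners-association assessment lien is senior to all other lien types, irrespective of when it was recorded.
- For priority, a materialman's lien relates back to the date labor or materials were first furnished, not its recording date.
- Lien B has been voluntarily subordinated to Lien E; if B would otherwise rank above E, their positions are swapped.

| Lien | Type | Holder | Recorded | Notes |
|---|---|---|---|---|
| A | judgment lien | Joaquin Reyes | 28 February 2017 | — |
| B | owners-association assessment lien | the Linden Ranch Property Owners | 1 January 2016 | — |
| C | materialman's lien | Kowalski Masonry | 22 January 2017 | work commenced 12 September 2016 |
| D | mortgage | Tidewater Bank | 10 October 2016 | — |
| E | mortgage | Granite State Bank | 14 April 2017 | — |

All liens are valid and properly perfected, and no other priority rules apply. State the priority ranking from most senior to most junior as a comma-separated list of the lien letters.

Effective dates: C's effective date is 12 September 2016, when work began.
B is an owners-association assessment lien and takes priority over every other lien.
Among the remaining liens, by effective date: C (12 September 2016), D (10 October 2016), A (28 February 2017), E (14 April 2017).
The subordination applies — B was senior to E — so B and E swap.

E, C, D, A, B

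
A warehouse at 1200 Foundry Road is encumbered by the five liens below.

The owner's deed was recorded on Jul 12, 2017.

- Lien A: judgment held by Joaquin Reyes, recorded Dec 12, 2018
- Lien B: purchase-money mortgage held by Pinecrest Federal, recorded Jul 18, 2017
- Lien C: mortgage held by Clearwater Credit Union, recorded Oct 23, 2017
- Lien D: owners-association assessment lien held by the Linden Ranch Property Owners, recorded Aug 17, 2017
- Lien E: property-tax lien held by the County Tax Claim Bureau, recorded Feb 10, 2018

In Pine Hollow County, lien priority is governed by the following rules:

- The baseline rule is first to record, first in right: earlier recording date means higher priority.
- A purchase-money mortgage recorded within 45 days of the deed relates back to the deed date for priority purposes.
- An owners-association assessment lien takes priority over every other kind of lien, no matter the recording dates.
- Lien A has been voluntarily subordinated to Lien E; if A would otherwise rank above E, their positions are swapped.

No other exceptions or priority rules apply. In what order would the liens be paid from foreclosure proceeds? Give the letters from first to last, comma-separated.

First, effective dates: B was recorded within the 45-day window, so its effective date is the deed date Jul 12, 2017.
D is an owners-association assessment lien and takes priority over every other lien.
Among the remaining liens, by effective date: B (Jul 12, 2017), C (Oct 23, 2017), E (Feb 10, 2018), A (Dec 12, 2018).
Since A is not senior to E, the subordination leaves the order unchanged.

D, B, C, E, A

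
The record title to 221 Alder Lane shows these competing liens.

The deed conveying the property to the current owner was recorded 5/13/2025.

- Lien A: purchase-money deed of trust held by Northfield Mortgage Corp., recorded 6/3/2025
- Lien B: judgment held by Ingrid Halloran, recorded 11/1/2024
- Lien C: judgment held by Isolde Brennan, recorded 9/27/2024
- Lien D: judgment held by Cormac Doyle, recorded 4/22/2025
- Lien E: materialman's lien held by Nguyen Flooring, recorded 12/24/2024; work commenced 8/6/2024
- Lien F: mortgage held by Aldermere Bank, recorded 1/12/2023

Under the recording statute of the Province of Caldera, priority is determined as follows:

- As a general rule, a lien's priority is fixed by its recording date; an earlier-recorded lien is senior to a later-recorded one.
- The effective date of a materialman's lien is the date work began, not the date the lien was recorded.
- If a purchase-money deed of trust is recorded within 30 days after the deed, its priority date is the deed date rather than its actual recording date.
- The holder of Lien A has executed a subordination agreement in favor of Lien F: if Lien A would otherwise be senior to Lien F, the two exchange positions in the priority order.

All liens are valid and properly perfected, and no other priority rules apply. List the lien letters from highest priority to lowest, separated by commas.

F, E, C, B, D, A

First, effective dates: A's effective date is the deed date, 5/13/2025; E is treated as recorded 8/6/2024, the work-commencement date.
Sorted by effective date: F (1/12/2023), E (8/6/2024), C (9/27/2024), B (11/1/2024), D (4/22/2025), A (5/13/2025).
Since A is not senior to F, the subordination leaves the order unchanged.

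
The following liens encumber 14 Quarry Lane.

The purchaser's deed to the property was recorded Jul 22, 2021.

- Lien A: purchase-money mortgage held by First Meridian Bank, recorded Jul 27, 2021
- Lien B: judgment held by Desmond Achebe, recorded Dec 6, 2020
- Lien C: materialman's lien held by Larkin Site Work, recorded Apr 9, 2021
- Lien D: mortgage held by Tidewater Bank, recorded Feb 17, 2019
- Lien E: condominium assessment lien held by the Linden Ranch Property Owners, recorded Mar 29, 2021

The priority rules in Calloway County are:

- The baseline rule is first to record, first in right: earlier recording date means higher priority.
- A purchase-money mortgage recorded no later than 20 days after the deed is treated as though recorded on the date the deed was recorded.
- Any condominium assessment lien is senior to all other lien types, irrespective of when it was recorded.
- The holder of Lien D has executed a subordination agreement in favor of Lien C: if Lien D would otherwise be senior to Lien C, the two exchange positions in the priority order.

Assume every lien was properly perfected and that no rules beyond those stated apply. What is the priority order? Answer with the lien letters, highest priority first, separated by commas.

Adjusting effective dates: A's effective date is the deed date, Jul 22, 2021.
E, as a condominium assessment lien, has superpriority and ranks first.
The other liens, earliest effective date first: D (Feb 17, 2019), B (Dec 6, 2020), C (Apr 9, 2021), A (Jul 22, 2021).
Because D would otherwise rank above C, the subordination swaps them.

E, C, B, D, A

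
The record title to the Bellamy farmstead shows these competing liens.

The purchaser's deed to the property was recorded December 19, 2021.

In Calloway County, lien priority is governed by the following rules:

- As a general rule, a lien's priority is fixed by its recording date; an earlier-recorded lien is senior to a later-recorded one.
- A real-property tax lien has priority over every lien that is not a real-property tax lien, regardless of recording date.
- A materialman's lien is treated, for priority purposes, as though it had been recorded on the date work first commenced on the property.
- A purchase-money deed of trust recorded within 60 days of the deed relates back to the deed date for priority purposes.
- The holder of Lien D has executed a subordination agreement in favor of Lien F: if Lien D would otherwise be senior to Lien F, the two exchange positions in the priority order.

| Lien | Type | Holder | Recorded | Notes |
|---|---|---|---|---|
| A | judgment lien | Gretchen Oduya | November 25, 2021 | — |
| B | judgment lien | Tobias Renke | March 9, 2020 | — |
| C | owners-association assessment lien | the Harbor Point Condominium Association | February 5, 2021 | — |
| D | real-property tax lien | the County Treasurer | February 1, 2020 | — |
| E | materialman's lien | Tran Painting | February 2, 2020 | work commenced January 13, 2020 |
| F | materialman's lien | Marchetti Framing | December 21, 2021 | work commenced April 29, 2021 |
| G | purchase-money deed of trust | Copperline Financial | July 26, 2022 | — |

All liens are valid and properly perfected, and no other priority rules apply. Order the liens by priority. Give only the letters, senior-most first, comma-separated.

Effective dates after the stated exceptions: E is treated as recorded January 13, 2020, the work-commencement date; F's effective date is April 29, 2021, when work began; G missed the 60-day window (219 days after the deed), so its recording date stands.
D, as a real-property tax lien, has superpriority and ranks first.
The other liens, earliest effective date first: E (January 13, 2020), B (March 9, 2020), C (February 5, 2021), F (April 29, 2021), A (November 25, 2021), G (July 26, 2022).
The subordination applies — D was senior to F — so D and F swap.

F, E, B, C, D, A, G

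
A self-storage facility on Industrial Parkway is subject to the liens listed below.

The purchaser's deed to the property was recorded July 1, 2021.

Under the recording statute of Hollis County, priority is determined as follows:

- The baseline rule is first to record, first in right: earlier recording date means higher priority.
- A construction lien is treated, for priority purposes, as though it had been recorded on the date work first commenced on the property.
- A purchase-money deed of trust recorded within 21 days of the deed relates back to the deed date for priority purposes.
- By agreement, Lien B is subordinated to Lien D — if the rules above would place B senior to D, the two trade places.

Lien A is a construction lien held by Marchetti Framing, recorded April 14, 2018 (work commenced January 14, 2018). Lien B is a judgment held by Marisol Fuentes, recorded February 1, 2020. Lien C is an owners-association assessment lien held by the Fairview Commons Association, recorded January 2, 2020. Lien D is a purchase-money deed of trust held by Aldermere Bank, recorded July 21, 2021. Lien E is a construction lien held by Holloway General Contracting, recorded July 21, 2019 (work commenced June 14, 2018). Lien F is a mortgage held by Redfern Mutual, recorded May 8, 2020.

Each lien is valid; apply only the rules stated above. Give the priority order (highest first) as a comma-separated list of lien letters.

A, E, C, D, F, B

Effective dates: A's effective date is January 14, 2018, when work began; D was recorded within the 21-day window, so its effective date is the deed date July 1, 2021; E's effective date is June 14, 2018, when work began.
Sorted by effective date: A (January 14, 2018), E (June 14, 2018), C (January 2, 2020), B (February 1, 2020), F (May 8, 2020), D (July 1, 2021).
Because B would otherwise rank above D, the subordination swaps them.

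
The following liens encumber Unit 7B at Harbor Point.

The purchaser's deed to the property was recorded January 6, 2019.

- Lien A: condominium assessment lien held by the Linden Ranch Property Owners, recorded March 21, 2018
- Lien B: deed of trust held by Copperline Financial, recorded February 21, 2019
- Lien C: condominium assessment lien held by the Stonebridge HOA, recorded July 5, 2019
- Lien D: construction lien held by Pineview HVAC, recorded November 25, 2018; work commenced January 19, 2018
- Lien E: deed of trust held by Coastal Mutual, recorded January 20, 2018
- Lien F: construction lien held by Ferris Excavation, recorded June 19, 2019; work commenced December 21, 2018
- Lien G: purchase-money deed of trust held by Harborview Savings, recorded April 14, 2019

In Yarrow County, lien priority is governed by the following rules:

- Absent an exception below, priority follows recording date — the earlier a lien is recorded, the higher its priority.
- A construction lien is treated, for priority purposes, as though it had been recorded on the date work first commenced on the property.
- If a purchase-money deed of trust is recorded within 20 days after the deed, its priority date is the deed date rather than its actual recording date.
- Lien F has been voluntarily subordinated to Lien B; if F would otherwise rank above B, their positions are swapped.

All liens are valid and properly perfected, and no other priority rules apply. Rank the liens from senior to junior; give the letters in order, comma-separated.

D, E, A, B, F, G, C

Effective dates: D is treated as recorded January 19, 2018, the work-commencement date; F is treated as recorded December 21, 2018, the work-commencement date; G was recorded 98 days after the deed, outside the 20-day window, so it keeps its recording date.
By effective date, earliest first: D (January 19, 2018), E (January 20, 2018), A (March 21, 2018), F (December 21, 2018), B (February 21, 2019), G (April 14, 2019), C (July 5, 2019).
Because F would otherwise rank above B, the subordination swaps them.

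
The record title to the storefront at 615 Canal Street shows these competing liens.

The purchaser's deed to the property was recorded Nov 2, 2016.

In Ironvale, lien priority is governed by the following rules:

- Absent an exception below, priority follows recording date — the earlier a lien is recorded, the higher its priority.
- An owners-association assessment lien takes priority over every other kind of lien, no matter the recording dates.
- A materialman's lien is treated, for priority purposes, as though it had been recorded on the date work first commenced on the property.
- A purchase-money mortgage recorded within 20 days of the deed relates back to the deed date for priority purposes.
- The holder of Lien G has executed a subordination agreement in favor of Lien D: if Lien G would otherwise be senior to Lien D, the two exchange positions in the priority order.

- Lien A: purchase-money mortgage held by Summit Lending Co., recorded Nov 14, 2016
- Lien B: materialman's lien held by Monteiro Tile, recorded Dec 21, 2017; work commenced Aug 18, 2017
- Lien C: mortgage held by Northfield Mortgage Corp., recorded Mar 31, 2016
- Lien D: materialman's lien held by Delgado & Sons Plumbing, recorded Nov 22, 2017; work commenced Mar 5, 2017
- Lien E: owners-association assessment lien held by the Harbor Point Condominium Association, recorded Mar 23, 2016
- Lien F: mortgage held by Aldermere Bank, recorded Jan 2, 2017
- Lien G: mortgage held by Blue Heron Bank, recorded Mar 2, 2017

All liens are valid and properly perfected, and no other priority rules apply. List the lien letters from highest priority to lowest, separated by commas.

Effective dates after the stated exceptions: A was recorded within the 20-day window, so its effective date is the deed date Nov 2, 2016; B relates back to Aug 18, 2017 (work commenced); D's effective date is Mar 5, 2017, when work began.
As an owners-association assessment lien, E is senior to every other lien.
Remaining liens by effective date: C (Mar 31, 2016), A (Nov 2, 2016), F (Jan 2, 2017), G (Mar 2, 2017), D (Mar 5, 2017), B (Aug 18, 2017).
G is senior to D before the subordination, so the two trade places.

E, C, A, F, D, G, B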